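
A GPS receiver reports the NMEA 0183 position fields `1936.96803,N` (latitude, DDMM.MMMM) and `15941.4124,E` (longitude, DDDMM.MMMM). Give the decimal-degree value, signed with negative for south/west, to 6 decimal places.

19.616134, 159.690207

Lat: degrees = first 2 digits = 19, minutes = 36.96803; 19 + 36.96803/60 = 19.6161338
N ⇒ keep positive
λ: split at 3 digits → 159° and 41.4124′; 159 + 41.4124/60 = 159.6902067
E → positive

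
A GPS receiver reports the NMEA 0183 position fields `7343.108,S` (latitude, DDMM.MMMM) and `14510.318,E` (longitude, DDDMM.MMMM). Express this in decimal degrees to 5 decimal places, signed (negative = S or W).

-73.71847, 145.17197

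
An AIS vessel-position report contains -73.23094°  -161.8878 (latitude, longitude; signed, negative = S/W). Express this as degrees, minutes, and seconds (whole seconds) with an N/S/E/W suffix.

Latitude is negative → S; |value| = 73.230940
Latitude: whole degrees 73; 13.85640′ → 13′ and 51.38″
Longitude is negative → W; |value| = 161.887800
Longitude: whole degrees 161; 53.26800′ → 53′ and 16.08″

73°13′51″ S, 161°53′16″ W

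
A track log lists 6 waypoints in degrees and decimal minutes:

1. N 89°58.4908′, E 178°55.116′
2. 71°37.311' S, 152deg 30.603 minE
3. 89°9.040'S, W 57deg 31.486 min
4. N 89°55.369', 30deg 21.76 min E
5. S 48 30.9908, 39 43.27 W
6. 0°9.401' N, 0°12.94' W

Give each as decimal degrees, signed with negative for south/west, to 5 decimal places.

1. 89.97485, 178.91860
2. -71.62185, 152.51005
3. -89.15067, -57.52477
4. 89.92282, 30.36267
5. -48.51651, -39.72117
6. 0.15668, -0.21567

Point 1:
  Lat: 89 + 58.4908/60 = 89.974847
  N ⇒ keep positive
  λ: 178 + 55.116/60 = 178.918600
  E ⇒ keep positive
Point 2:
  Lat: 71 + 37.311/60 = 71.621850
  S → negative
  Lon: 30.603′ = 0.510050°; total 152.510050
  E ⇒ keep positive
Point 3:
  φ: 89 + 9.04/60 = 89.150667
  hemisphere S, so the sign is −
  Longitude: 31.486′ = 0.524767°; total 57.524767
  hemisphere W, so the sign is −
Point 4:
  φ: 89 + 55.369/60 = 89.922817
  N ⇒ keep positive
  Lon: 21.76′ = 0.362667°; total 30.362667
  E ⇒ keep positive
Point 5:
  Lat: 30.9908′ = 0.516513°; total 48.516513
  hemisphere S, so the sign is −
  Longitude: 43.27′ = 0.721167°; total 39.721167
  W → negative
Point 6:
  Lat: 9.401′ = 0.156683°; total 0.156683
  N → positive
  Longitude: 0 + 12.94/60 = 0.215667
  W ⇒ negate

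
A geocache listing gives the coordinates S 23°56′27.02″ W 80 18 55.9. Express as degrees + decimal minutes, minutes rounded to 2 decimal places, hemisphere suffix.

23° 56.45′ S, 80° 18.93′ W

Latitude: seconds/60 = 0.45033; minutes = 56 + 0.45033 = 56.4503
Lon: seconds/60 = 0.93167; minutes = 18 + 0.93167 = 18.9317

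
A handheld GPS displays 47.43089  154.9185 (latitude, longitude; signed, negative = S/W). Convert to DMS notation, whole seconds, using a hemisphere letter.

Latitude: 0.430890° → 25.85340′; 0.85340 × 60 = 51.20″
Longitude: 0.918500° → 55.11000′; 0.11000 × 60 = 6.60″

47°25′51″ N, 154°55′7″ E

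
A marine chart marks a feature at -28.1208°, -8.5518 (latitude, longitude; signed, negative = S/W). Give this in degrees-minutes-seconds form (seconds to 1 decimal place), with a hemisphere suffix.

28°07′14.9″ S, 8°33′6.5″ W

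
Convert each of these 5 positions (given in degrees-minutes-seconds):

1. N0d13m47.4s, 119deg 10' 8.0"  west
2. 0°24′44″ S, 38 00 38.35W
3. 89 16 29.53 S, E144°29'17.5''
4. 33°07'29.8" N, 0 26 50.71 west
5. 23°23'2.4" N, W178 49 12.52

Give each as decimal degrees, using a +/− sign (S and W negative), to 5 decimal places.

Point 1:
  Lat: 0 + 13/60 + 47.4/3600 = 0.229833
  N → positive
  λ: 119° + 10/60 + 8/3600 = 119 + 0.166667 + 0.002222 = 119.168889
  W → negative
Point 2:
  Latitude: 0° + 24/60 + 44/3600 = 0 + 0.400000 + 0.012222 = 0.412222
  S ⇒ negate
  Lon: 38° + 0/60 + 38.35/3600 = 38 + 0.000000 + 0.010653 = 38.010653
  hemisphere W, so the sign is −
Point 3:
  Latitude: 16′ + 29.53″ = 16.49217′; 89 + 16.49217/60 = 89.274869
  S → negative
  λ: 144 + 29/60 + 17.5/3600 = 144.488194
  E ⇒ keep positive
Point 4:
  Latitude: 7′ + 29.8″ = 7.49667′; 33 + 7.49667/60 = 33.124944
  N → positive
  Longitude: 26′ + 50.71″ = 26.84517′; 0 + 26.84517/60 = 0.447419
  W ⇒ negate
Point 5:
  Lat: 23 + 23/60 + 2.4/3600 = 23.384000
  N ⇒ keep positive
  λ: 178° + 49/60 + 12.52/3600 = 178 + 0.816667 + 0.003478 = 178.820144
  hemisphere W, so the sign is −

1. 0.22983, -119.16889
2. -0.41222, -38.01065
3. -89.27487, 144.48819
4. 33.12494, -0.44742
5. 23.38400, -178.82014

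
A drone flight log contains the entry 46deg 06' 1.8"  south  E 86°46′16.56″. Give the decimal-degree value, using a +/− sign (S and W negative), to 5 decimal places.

-46.10050, 86.77127

φ: 6′ + 1.8″ = 6.03000′; 46 + 6.03000/60 = 46.100500
S → negative
Longitude: 46′ + 16.56″ = 46.27600′; 86 + 46.27600/60 = 86.771267
E ⇒ keep positive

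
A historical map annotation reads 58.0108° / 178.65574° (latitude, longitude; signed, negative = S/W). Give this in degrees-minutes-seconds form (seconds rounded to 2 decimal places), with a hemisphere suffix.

Lat: whole degrees 58; 0.64800′ → 0′ and 38.8800″
Lon: 0.655740° → 39.34440′; 0.34440 × 60 = 20.6640″

58°00′38.88″ N, 178°39′20.66″ E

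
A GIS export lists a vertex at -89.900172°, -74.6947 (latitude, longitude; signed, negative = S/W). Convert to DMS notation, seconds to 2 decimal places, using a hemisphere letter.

89°54′0.62″ S, 74°41′40.92″ W

Latitude is negative → S; |value| = 89.900172
Latitude: 0.900172 × 60 = 54.01032′ → 54′, remainder × 60 = 0.6192″
Longitude is negative → W; |value| = 74.694700
Lon: 0.694700 × 60 = 41.68200′ → 41′, remainder × 60 = 40.9200″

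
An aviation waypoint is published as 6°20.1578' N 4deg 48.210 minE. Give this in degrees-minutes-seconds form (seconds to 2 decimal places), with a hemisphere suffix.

Lat: 20.15780′ → 20′ and 0.15780 × 60 = 9.4680″
Longitude: 48.21000′ → 48′ and 0.21000 × 60 = 12.6000″

6°20′9.47″ N, 4°48′12.60″ E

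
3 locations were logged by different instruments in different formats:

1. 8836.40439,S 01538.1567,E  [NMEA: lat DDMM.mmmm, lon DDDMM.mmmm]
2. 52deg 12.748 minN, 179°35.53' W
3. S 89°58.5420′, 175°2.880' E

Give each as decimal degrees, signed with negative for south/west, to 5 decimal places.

Point 1:
  Lat: split at 2 digits → 88° and 36.40439′; 88 + 36.40439/60 = 88.606740
  S ⇒ negate
  λ: split at 3 digits → 015° and 38.1567′; 15 + 38.1567/60 = 15.635945
  E → positive
Point 2:
  Latitude: 52 + 12.748/60 = 52.212467
  N ⇒ keep positive
  Lon: 35.53′ = 0.592167°; total 179.592167
  hemisphere W, so the sign is −
Point 3:
  Lat: 89 + 58.542/60 = 89.975700
  S → negative
  Longitude: 2.88′ = 0.048000°; total 175.048000
  E ⇒ keep positive

1. -88.60674, 15.63595
2. 52.21247, -179.59217
3. -89.97570, 175.04800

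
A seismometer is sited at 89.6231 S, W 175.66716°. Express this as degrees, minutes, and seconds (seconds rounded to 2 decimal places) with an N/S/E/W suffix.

Latitude: whole degrees 89; 37.38600′ → 37′ and 23.1600″
Longitude: 0.667160 × 60 = 40.02960′ → 40′, remainder × 60 = 1.7760″

89°37′23.16″ S, 175°40′1.78″ W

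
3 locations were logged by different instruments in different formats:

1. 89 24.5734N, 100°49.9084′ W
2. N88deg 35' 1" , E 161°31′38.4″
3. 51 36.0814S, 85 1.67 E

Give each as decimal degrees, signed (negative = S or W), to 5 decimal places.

Point 1:
  φ: 24.5734′ = 0.409557°; total 89.409557
  N → positive
  Longitude: 49.9084′ = 0.831807°; total 100.831807
  hemisphere W, so the sign is −
Point 2:
  Latitude: 88° + 35/60 + 1/3600 = 88 + 0.583333 + 0.000278 = 88.583611
  N → positive
  λ: 161° + 31/60 + 38.4/3600 = 161 + 0.516667 + 0.010667 = 161.527333
  E → positive
Point 3:
  Latitude: 51 + 36.0814/60 = 51.601357
  S → negative
  λ: 85 + 1.67/60 = 85.027833
  E → positive

1. 89.40956, -100.83181
2. 88.58361, 161.52733
3. -51.60136, 85.02783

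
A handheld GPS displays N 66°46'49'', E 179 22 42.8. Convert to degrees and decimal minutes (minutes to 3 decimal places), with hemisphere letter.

66° 46.817′ N, 179° 22.713′ E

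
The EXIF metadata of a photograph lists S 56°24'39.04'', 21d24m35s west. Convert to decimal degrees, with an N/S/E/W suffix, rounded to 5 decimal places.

56.41084° S, 21.40972° W

Latitude: 56 + 24/60 + 39.04/3600 = 56.410844
λ: 24′ + 35″ = 24.58333′; 21 + 24.58333/60 = 21.409722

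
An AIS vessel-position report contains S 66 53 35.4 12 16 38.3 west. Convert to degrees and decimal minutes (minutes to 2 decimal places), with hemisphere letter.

Latitude: 53 + 35.4/60 = 53.5900′
Lon: seconds/60 = 0.63833; minutes = 16 + 0.63833 = 16.6383

66° 53.59′ S, 12° 16.64′ W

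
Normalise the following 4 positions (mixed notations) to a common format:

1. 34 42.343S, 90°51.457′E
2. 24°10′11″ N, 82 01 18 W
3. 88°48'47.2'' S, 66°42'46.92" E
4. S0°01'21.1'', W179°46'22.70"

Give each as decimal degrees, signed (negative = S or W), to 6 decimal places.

Point 1:
  Lat: 34 + 42.343/60 = 34.7057167
  S → negative
  λ: 51.457′ = 0.857617°; total 90.8576167
  E ⇒ keep positive
Point 2:
  Lat: 24 + 10/60 + 11/3600 = 24.1697222
  N → positive
  Lon: 82° + 1/60 + 18/3600 = 82 + 0.016667 + 0.005000 = 82.0216667
  hemisphere W, so the sign is −
Point 3:
  φ: 88° + 48/60 + 47.2/3600 = 88 + 0.800000 + 0.013111 = 88.8131111
  hemisphere S, so the sign is −
  Longitude: 66° + 42/60 + 46.92/3600 = 66 + 0.700000 + 0.013033 = 66.7130333
  E → positive
Point 4:
  Latitude: 0 + 1/60 + 21.1/3600 = 0.0225278
  S ⇒ negate
  λ: 46′ + 22.7″ = 46.37833′; 179 + 46.37833/60 = 179.7729722
  W → negative

1. -34.705717, 90.857617
2. 24.169722, -82.021667
3. -88.813111, 66.713033
4. -0.022528, -179.772972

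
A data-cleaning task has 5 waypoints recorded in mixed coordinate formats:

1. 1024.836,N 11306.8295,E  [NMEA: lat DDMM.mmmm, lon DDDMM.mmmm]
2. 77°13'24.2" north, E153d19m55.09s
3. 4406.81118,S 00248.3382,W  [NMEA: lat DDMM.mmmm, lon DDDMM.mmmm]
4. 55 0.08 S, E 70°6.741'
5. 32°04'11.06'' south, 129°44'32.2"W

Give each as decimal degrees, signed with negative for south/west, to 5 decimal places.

Point 1:
  φ: degrees = first 2 digits = 10, minutes = 24.836; 10 + 24.836/60 = 10.413933
  N → positive
  Lon: split at 3 digits → 113° and 6.8295′; 113 + 6.8295/60 = 113.113825
  E → positive
Point 2:
  Lat: 77 + 13/60 + 24.2/3600 = 77.223389
  N → positive
  λ: 153° + 19/60 + 55.09/3600 = 153 + 0.316667 + 0.015303 = 153.331969
  E ⇒ keep positive
Point 3:
  Lat: degrees = first 2 digits = 44, minutes = 6.81118; 44 + 6.81118/60 = 44.113520
  S ⇒ negate
  λ: split at 3 digits → 002° and 48.3382′; 2 + 48.3382/60 = 2.805637
  hemisphere W, so the sign is −
Point 4:
  φ: 0.08′ = 0.001333°; total 55.001333
  S → negative
  Lon: 6.741′ = 0.112350°; total 70.112350
  E ⇒ keep positive
Point 5:
  φ: 32 + 4/60 + 11.06/3600 = 32.069739
  S → negative
  Longitude: 44′ + 32.2″ = 44.53667′; 129 + 44.53667/60 = 129.742278
  W ⇒ negate

1. 10.41393, 113.11383
2. 77.22339, 153.33197
3. -44.11352, -2.80564
4. -55.00133, 70.11235
5. -32.06974, -129.74228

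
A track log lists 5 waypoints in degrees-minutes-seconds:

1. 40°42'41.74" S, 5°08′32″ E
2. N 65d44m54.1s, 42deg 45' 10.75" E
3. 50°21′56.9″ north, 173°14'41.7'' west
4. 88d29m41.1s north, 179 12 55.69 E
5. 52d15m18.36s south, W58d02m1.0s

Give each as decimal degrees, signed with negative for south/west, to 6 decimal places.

1. -40.711594, 5.142222
2. 65.748361, 42.752986
3. 50.365806, -173.244917
4. 88.494750, 179.215469
5. -52.255100, -58.033611

Point 1:
  φ: 40 + 42/60 + 41.74/3600 = 40.7115944
  hemisphere S, so the sign is −
  Lon: 8′ + 32″ = 8.53333′; 5 + 8.53333/60 = 5.1422222
  E ⇒ keep positive
Point 2:
  Latitude: 65° + 44/60 + 54.1/3600 = 65 + 0.733333 + 0.015028 = 65.7483611
  N → positive
  λ: 42° + 45/60 + 10.75/3600 = 42 + 0.750000 + 0.002986 = 42.7529861
  E ⇒ keep positive
Point 3:
  Latitude: 50 + 21/60 + 56.9/3600 = 50.3658056
  N → positive
  λ: 173° + 14/60 + 41.7/3600 = 173 + 0.233333 + 0.011583 = 173.2449167
  W ⇒ negate
Point 4:
  φ: 88 + 29/60 + 41.1/3600 = 88.4947500
  N → positive
  Lon: 179° + 12/60 + 55.69/3600 = 179 + 0.200000 + 0.015469 = 179.2154694
  E → positive
Point 5:
  Latitude: 15′ + 18.36″ = 15.30600′; 52 + 15.30600/60 = 52.2551000
  S → negative
  Longitude: 58 + 2/60 + 1/3600 = 58.0336111
  W ⇒ negate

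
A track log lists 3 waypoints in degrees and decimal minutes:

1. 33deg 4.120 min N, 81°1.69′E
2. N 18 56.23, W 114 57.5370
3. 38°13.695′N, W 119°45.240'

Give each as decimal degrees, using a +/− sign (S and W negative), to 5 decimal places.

Point 1:
  Lat: 4.12′ = 0.068667°; total 33.068667
  N ⇒ keep positive
  λ: 81 + 1.69/60 = 81.028167
  E ⇒ keep positive
Point 2:
  Lat: 18 + 56.23/60 = 18.937167
  N ⇒ keep positive
  Lon: 57.537′ = 0.958950°; total 114.958950
  W ⇒ negate
Point 3:
  Lat: 13.695′ = 0.228250°; total 38.228250
  N ⇒ keep positive
  λ: 45.24′ = 0.754000°; total 119.754000
  W → negative

1. 33.06867, 81.02817
2. 18.93717, -114.95895
3. 38.22825, -119.75400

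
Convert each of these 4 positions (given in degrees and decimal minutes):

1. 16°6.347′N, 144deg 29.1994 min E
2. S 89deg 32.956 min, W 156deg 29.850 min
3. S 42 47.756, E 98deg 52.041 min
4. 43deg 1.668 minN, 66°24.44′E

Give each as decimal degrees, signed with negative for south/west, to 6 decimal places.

1. 16.105783, 144.486657
2. -89.549267, -156.497500
3. -42.795933, 98.867350
4. 43.027800, 66.407333

Point 1:
  φ: 16 + 6.347/60 = 16.1057833
  N ⇒ keep positive
  λ: 144 + 29.1994/60 = 144.4866567
  E ⇒ keep positive
Point 2:
  φ: 32.956′ = 0.549267°; total 89.5492667
  S → negative
  Lon: 29.85′ = 0.497500°; total 156.4975000
  W ⇒ negate
Point 3:
  φ: 42 + 47.756/60 = 42.7959333
  S → negative
  λ: 52.041′ = 0.867350°; total 98.8673500
  E ⇒ keep positive
Point 4:
  Lat: 43 + 1.668/60 = 43.0278000
  N ⇒ keep positive
  Longitude: 24.44′ = 0.407333°; total 66.4073333
  E ⇒ keep positive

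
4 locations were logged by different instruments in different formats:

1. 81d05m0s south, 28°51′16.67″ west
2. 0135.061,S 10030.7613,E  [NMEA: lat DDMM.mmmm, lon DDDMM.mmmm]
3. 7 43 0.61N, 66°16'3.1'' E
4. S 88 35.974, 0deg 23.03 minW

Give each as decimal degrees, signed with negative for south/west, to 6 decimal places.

Point 1:
  Lat: 81° + 5/60 + 0/3600 = 81 + 0.083333 + 0.000000 = 81.0833333
  hemisphere S, so the sign is −
  Lon: 28 + 51/60 + 16.67/3600 = 28.8546306
  W → negative
Point 2:
  Latitude: split at 2 digits → 01° and 35.061′; 1 + 35.061/60 = 1.5843500
  S ⇒ negate
  Lon: split at 3 digits → 100° and 30.7613′; 100 + 30.7613/60 = 100.5126883
  E → positive
Point 3:
  Latitude: 7° + 43/60 + 0.61/3600 = 7 + 0.716667 + 0.000169 = 7.7168361
  N → positive
  Lon: 66 + 16/60 + 3.1/3600 = 66.2675278
  E ⇒ keep positive
Point 4:
  Latitude: 35.974′ = 0.599567°; total 88.5995667
  S → negative
  Lon: 0 + 23.03/60 = 0.3838333
  hemisphere W, so the sign is −

1. -81.083333, -28.854631
2. -1.584350, 100.512688
3. 7.716836, 66.267528
4. -88.599567, -0.383833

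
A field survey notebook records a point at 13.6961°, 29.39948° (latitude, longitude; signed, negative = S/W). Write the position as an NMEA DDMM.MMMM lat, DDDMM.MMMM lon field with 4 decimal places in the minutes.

φ: 13° + 0.696100 × 60 = 13° 41.766000′
Longitude: minutes = (29.399480 − 29) × 60 = 23.968800

1341.7660,N / 02923.9688,E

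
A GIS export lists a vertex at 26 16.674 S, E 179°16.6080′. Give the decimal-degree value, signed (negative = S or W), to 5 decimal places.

-26.27790, 179.27680

Lat: 16.674′ = 0.277900°; total 26.277900
hemisphere S, so the sign is −
Longitude: 16.608′ = 0.276800°; total 179.276800
E → positive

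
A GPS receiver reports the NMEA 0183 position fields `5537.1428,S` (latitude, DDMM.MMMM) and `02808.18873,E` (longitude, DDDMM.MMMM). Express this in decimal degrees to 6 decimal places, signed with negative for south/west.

-55.619047, 28.136479

Lat: degrees = first 2 digits = 55, minutes = 37.1428; 55 + 37.1428/60 = 55.6190467
S ⇒ negate
Lon: degrees = first 3 digits = 28, minutes = 8.18873; 28 + 8.18873/60 = 28.1364788
E → positive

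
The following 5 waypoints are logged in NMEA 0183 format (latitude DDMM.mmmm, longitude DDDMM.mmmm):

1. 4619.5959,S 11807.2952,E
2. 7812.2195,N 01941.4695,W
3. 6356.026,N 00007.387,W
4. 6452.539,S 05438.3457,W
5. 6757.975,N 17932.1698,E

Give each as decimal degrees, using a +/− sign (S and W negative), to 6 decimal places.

Point 1:
  Lat: split at 2 digits → 46° and 19.5959′; 46 + 19.5959/60 = 46.3265983
  hemisphere S, so the sign is −
  λ: degrees = first 3 digits = 118, minutes = 7.2952; 118 + 7.2952/60 = 118.1215867
  E → positive
Point 2:
  Latitude: split at 2 digits → 78° and 12.2195′; 78 + 12.2195/60 = 78.2036583
  N ⇒ keep positive
  Longitude: split at 3 digits → 019° and 41.4695′; 19 + 41.4695/60 = 19.6911583
  W → negative
Point 3:
  Lat: degrees = first 2 digits = 63, minutes = 56.026; 63 + 56.026/60 = 63.9337667
  N ⇒ keep positive
  Lon: degrees = first 3 digits = 0, minutes = 7.387; 0 + 7.387/60 = 0.1231167
  W ⇒ negate
Point 4:
  Latitude: degrees = first 2 digits = 64, minutes = 52.539; 64 + 52.539/60 = 64.8756500
  S → negative
  λ: degrees = first 3 digits = 54, minutes = 38.3457; 54 + 38.3457/60 = 54.6390950
  W → negative
Point 5:
  Latitude: degrees = first 2 digits = 67, minutes = 57.975; 67 + 57.975/60 = 67.9662500
  N ⇒ keep positive
  Longitude: split at 3 digits → 179° and 32.1698′; 179 + 32.1698/60 = 179.5361633
  E → positive

1. -46.326598, 118.121587
2. 78.203658, -19.691158
3. 63.933767, -0.123117
4. -64.875650, -54.639095
5. 67.966250, 179.536163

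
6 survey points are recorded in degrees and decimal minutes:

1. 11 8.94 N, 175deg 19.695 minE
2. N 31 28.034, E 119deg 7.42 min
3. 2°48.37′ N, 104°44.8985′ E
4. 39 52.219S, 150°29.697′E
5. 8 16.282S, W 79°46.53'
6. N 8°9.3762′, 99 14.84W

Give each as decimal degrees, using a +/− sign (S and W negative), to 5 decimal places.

1. 11.14900, 175.32825
2. 31.46723, 119.12367
3. 2.80617, 104.74831
4. -39.87032, 150.49495
5. -8.27137, -79.77550
6. 8.15627, -99.24733

Point 1:
  Lat: 11 + 8.94/60 = 11.149000
  N → positive
  Lon: 175 + 19.695/60 = 175.328250
  E ⇒ keep positive
Point 2:
  φ: 28.034′ = 0.467233°; total 31.467233
  N ⇒ keep positive
  Longitude: 7.42′ = 0.123667°; total 119.123667
  E ⇒ keep positive
Point 3:
  φ: 48.37′ = 0.806167°; total 2.806167
  N ⇒ keep positive
  Lon: 44.8985′ = 0.748308°; total 104.748308
  E ⇒ keep positive
Point 4:
  Latitude: 39 + 52.219/60 = 39.870317
  S → negative
  Lon: 150 + 29.697/60 = 150.494950
  E → positive
Point 5:
  Lat: 8 + 16.282/60 = 8.271367
  S → negative
  Longitude: 46.53′ = 0.775500°; total 79.775500
  W ⇒ negate
Point 6:
  Lat: 9.3762′ = 0.156270°; total 8.156270
  N ⇒ keep positive
  Longitude: 99 + 14.84/60 = 99.247333
  W ⇒ negate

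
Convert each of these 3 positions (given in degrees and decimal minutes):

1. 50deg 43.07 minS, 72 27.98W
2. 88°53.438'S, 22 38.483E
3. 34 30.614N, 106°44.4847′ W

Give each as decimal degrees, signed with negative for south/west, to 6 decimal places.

Point 1:
  Lat: 43.07′ = 0.717833°; total 50.7178333
  hemisphere S, so the sign is −
  Lon: 72 + 27.98/60 = 72.4663333
  W → negative
Point 2:
  Latitude: 53.438′ = 0.890633°; total 88.8906333
  hemisphere S, so the sign is −
  Longitude: 22 + 38.483/60 = 22.6413833
  E ⇒ keep positive
Point 3:
  φ: 30.614′ = 0.510233°; total 34.5102333
  N → positive
  Longitude: 44.4847′ = 0.741412°; total 106.7414117
  W ⇒ negate

1. -50.717833, -72.466333
2. -88.890633, 22.641383
3. 34.510233, -106.741412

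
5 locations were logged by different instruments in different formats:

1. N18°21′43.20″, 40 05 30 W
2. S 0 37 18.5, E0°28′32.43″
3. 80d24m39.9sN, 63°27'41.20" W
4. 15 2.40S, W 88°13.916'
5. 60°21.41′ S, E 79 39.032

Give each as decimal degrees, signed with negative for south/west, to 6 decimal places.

Point 1:
  φ: 18 + 21/60 + 43.2/3600 = 18.3620000
  N → positive
  Longitude: 40° + 5/60 + 30/3600 = 40 + 0.083333 + 0.008333 = 40.0916667
  W ⇒ negate
Point 2:
  Lat: 37′ + 18.5″ = 37.30833′; 0 + 37.30833/60 = 0.6218056
  S → negative
  λ: 0° + 28/60 + 32.43/3600 = 0 + 0.466667 + 0.009008 = 0.4756750
  E → positive
Point 3:
  Latitude: 24′ + 39.9″ = 24.66500′; 80 + 24.66500/60 = 80.4110833
  N ⇒ keep positive
  λ: 63° + 27/60 + 41.2/3600 = 63 + 0.450000 + 0.011444 = 63.4614444
  hemisphere W, so the sign is −
Point 4:
  Latitude: 2.4′ = 0.040000°; total 15.0400000
  S → negative
  Longitude: 13.916′ = 0.231933°; total 88.2319333
  W → negative
Point 5:
  Latitude: 60 + 21.41/60 = 60.3568333
  hemisphere S, so the sign is −
  Lon: 39.032′ = 0.650533°; total 79.6505333
  E ⇒ keep positive

1. 18.362000, -40.091667
2. -0.621806, 0.475675
3. 80.411083, -63.461444
4. -15.040000, -88.231933
5. -60.356833, 79.650533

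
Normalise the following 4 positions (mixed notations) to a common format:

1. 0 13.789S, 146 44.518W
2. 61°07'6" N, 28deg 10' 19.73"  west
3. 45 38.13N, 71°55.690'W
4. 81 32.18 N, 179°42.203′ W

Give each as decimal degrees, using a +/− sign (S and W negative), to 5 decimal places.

1. -0.22982, -146.74197
2. 61.11833, -28.17215
3. 45.63550, -71.92817
4. 81.53633, -179.70338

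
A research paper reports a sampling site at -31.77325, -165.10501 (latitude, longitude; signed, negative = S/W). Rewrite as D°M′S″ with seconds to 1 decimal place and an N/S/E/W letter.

Latitude is negative → S; |value| = 31.773250
φ: 0.773250 × 60 = 46.39500′ → 46′, remainder × 60 = 23.700″
Longitude is negative → W; |value| = 165.105010
λ: whole degrees 165; 6.30060′ → 6′ and 18.036″

31°46′23.7″ S, 165°06′18.0″ W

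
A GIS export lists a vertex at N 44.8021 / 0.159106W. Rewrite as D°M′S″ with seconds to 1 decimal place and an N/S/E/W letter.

φ: 0.802100 × 60 = 48.12600′ → 48′, remainder × 60 = 7.560″
Lon: 0.159106° → 9.54636′; 0.54636 × 60 = 32.782″

44°48′7.6″ N, 0°09′32.8″ W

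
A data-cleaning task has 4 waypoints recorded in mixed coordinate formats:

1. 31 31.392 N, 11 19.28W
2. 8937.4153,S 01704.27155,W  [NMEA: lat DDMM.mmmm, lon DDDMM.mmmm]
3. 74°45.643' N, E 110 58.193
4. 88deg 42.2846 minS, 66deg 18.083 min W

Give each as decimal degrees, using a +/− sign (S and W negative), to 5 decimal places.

1. 31.52320, -11.32133
2. -89.62359, -17.07119
3. 74.76072, 110.96988
4. -88.70474, -66.30138

Point 1:
  Latitude: 31.392′ = 0.523200°; total 31.523200
  N ⇒ keep positive
  Longitude: 11 + 19.28/60 = 11.321333
  W ⇒ negate
Point 2:
  Lat: split at 2 digits → 89° and 37.4153′; 89 + 37.4153/60 = 89.623588
  hemisphere S, so the sign is −
  λ: split at 3 digits → 017° and 4.27155′; 17 + 4.27155/60 = 17.071193
  hemisphere W, so the sign is −
Point 3:
  Lat: 74 + 45.643/60 = 74.760717
  N ⇒ keep positive
  λ: 110 + 58.193/60 = 110.969883
  E → positive
Point 4:
  Lat: 42.2846′ = 0.704743°; total 88.704743
  hemisphere S, so the sign is −
  Lon: 66 + 18.083/60 = 66.301383
  W → negative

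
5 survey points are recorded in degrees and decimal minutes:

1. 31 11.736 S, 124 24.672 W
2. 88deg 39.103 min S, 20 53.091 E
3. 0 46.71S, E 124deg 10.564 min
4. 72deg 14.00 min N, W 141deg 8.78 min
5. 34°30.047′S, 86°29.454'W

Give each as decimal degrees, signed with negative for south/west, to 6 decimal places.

1. -31.195600, -124.411200
2. -88.651717, 20.884850
3. -0.778500, 124.176067
4. 72.233333, -141.146333
5. -34.500783, -86.490900

Point 1:
  φ: 11.736′ = 0.195600°; total 31.1956000
  S ⇒ negate
  Longitude: 24.672′ = 0.411200°; total 124.4112000
  W → negative
Point 2:
  φ: 88 + 39.103/60 = 88.6517167
  hemisphere S, so the sign is −
  λ: 53.091′ = 0.884850°; total 20.8848500
  E ⇒ keep positive
Point 3:
  φ: 46.71′ = 0.778500°; total 0.7785000
  S → negative
  Lon: 124 + 10.564/60 = 124.1760667
  E → positive
Point 4:
  φ: 14′ = 0.233333°; total 72.2333333
  N → positive
  Longitude: 8.78′ = 0.146333°; total 141.1463333
  W ⇒ negate
Point 5:
  Lat: 34 + 30.047/60 = 34.5007833
  hemisphere S, so the sign is −
  Longitude: 29.454′ = 0.490900°; total 86.4909000
  W ⇒ negate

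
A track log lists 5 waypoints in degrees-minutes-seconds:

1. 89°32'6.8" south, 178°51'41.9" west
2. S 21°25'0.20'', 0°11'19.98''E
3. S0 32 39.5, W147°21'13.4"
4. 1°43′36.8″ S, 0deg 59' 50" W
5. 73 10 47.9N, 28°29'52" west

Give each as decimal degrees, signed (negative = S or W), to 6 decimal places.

1. -89.535222, -178.861639
2. -21.416722, 0.188883
3. -0.544306, -147.353722
4. -1.726889, -0.997222
5. 73.179972, -28.497778

Point 1:
  φ: 89 + 32/60 + 6.8/3600 = 89.5352222
  S ⇒ negate
  λ: 178 + 51/60 + 41.9/3600 = 178.8616389
  W ⇒ negate
Point 2:
  Latitude: 21 + 25/60 + 0.2/3600 = 21.4167222
  hemisphere S, so the sign is −
  λ: 11′ + 19.98″ = 11.33300′; 0 + 11.33300/60 = 0.1888833
  E ⇒ keep positive
Point 3:
  φ: 0 + 32/60 + 39.5/3600 = 0.5443056
  S ⇒ negate
  Longitude: 147 + 21/60 + 13.4/3600 = 147.3537222
  W → negative
Point 4:
  Lat: 1 + 43/60 + 36.8/3600 = 1.7268889
  S → negative
  Longitude: 59′ + 50″ = 59.83333′; 0 + 59.83333/60 = 0.9972222
  hemisphere W, so the sign is −
Point 5:
  Lat: 10′ + 47.9″ = 10.79833′; 73 + 10.79833/60 = 73.1799722
  N → positive
  Lon: 28 + 29/60 + 52/3600 = 28.4977778
  W → negative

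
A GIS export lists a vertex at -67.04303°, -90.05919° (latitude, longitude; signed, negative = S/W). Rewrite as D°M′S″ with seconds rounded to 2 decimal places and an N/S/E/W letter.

Latitude is negative → S; |value| = 67.043030
φ: whole degrees 67; 2.58180′ → 2′ and 34.9080″
Longitude is negative → W; |value| = 90.059190
Longitude: whole degrees 90; 3.55140′ → 3′ and 33.0840″

67°02′34.91″ S, 90°03′33.08″ W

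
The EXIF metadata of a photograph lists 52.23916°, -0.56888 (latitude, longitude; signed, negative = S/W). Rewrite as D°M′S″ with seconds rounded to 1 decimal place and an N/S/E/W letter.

52°14′21.0″ N, 0°34′8.0″ W

Lat: whole degrees 52; 14.34960′ → 14′ and 20.976″
Longitude is negative → W; |value| = 0.568880
λ: 0.568880 × 60 = 34.13280′ → 34′, remainder × 60 = 7.968″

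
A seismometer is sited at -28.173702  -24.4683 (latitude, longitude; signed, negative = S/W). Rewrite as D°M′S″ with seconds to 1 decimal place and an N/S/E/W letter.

28°10′25.3″ S, 24°28′5.9″ W

Latitude is negative → S; |value| = 28.173702
Latitude: 0.173702 × 60 = 10.42212′ → 10′, remainder × 60 = 25.327″
Longitude is negative → W; |value| = 24.468300
Lon: whole degrees 24; 28.09800′ → 28′ and 5.880″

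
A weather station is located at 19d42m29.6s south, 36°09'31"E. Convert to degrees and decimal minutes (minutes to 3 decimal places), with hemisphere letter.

19° 42.493′ S, 36° 9.517′ E

φ: seconds/60 = 0.49333; minutes = 42 + 0.49333 = 42.49333
λ: seconds/60 = 0.51667; minutes = 9 + 0.51667 = 9.51667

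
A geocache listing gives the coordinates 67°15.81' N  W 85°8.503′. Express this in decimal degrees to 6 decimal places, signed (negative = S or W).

Latitude: 15.81′ = 0.263500°; total 67.2635000
N ⇒ keep positive
λ: 8.503′ = 0.141717°; total 85.1417167
hemisphere W, so the sign is −

67.263500, -85.141717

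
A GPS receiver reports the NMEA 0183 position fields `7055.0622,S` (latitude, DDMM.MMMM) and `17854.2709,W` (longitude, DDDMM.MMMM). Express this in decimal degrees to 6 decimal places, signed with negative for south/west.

-70.917703, -178.904515

φ: degrees = first 2 digits = 70, minutes = 55.0622; 70 + 55.0622/60 = 70.9177033
hemisphere S, so the sign is −
Longitude: degrees = first 3 digits = 178, minutes = 54.2709; 178 + 54.2709/60 = 178.9045150
W → negative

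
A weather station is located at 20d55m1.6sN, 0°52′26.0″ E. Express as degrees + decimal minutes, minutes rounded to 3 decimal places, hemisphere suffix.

φ: 55 + 1.6/60 = 55.02667′
λ: seconds/60 = 0.43333; minutes = 52 + 0.43333 = 52.43333

20° 55.027′ N, 0° 52.433′ E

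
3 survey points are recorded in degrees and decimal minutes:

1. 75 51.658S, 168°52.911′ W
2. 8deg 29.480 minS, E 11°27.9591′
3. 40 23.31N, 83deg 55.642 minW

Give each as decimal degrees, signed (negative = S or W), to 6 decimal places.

1. -75.860967, -168.881850
2. -8.491333, 11.465985
3. 40.388500, -83.927367

Point 1:
  φ: 51.658′ = 0.860967°; total 75.8609667
  hemisphere S, so the sign is −
  Lon: 168 + 52.911/60 = 168.8818500
  W ⇒ negate
Point 2:
  φ: 29.48′ = 0.491333°; total 8.4913333
  hemisphere S, so the sign is −
  λ: 27.9591′ = 0.465985°; total 11.4659850
  E → positive
Point 3:
  Lat: 23.31′ = 0.388500°; total 40.3885000
  N ⇒ keep positive
  λ: 83 + 55.642/60 = 83.9273667
  W ⇒ negate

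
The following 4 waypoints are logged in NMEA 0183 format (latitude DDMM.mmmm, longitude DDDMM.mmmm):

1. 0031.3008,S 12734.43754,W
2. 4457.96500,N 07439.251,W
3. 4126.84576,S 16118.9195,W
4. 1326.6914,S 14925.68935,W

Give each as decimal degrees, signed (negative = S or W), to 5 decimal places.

Point 1:
  Lat: degrees = first 2 digits = 0, minutes = 31.3008; 0 + 31.3008/60 = 0.521680
  S → negative
  λ: split at 3 digits → 127° and 34.43754′; 127 + 34.43754/60 = 127.573959
  W → negative
Point 2:
  φ: split at 2 digits → 44° and 57.965′; 44 + 57.965/60 = 44.966083
  N → positive
  λ: split at 3 digits → 074° and 39.251′; 74 + 39.251/60 = 74.654183
  hemisphere W, so the sign is −
Point 3:
  φ: split at 2 digits → 41° and 26.84576′; 41 + 26.84576/60 = 41.447429
  S ⇒ negate
  λ: degrees = first 3 digits = 161, minutes = 18.9195; 161 + 18.9195/60 = 161.315325
  W ⇒ negate
Point 4:
  φ: split at 2 digits → 13° and 26.6914′; 13 + 26.6914/60 = 13.444857
  S ⇒ negate
  Lon: degrees = first 3 digits = 149, minutes = 25.68935; 149 + 25.68935/60 = 149.428156
  W ⇒ negate

1. -0.52168, -127.57396
2. 44.96608, -74.65418
3. -41.44743, -161.31533
4. -13.44486, -149.42816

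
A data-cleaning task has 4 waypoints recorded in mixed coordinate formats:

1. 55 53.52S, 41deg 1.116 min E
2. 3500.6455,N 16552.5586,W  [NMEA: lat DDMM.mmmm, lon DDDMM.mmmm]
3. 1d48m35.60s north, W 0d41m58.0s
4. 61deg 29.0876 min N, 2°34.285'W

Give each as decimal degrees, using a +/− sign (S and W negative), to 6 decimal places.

1. -55.892000, 41.018600
2. 35.010758, -165.875977
3. 1.809889, -0.699444
4. 61.484793, -2.571417

Point 1:
  φ: 55 + 53.52/60 = 55.8920000
  S → negative
  Longitude: 1.116′ = 0.018600°; total 41.0186000
  E ⇒ keep positive
Point 2:
  Lat: degrees = first 2 digits = 35, minutes = 0.6455; 35 + 0.6455/60 = 35.0107583
  N → positive
  λ: degrees = first 3 digits = 165, minutes = 52.5586; 165 + 52.5586/60 = 165.8759767
  W ⇒ negate
Point 3:
  Latitude: 1 + 48/60 + 35.6/3600 = 1.8098889
  N ⇒ keep positive
  Lon: 0 + 41/60 + 58/3600 = 0.6994444
  hemisphere W, so the sign is −
Point 4:
  φ: 61 + 29.0876/60 = 61.4847933
  N → positive
  Lon: 34.285′ = 0.571417°; total 2.5714167
  hemisphere W, so the sign is −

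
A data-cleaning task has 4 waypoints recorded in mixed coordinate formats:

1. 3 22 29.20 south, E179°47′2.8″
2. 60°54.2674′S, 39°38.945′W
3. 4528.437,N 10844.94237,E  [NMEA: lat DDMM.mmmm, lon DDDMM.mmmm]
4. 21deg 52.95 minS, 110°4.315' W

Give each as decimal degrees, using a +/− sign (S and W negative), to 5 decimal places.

1. -3.37478, 179.78411
2. -60.90446, -39.64908
3. 45.47395, 108.74904
4. -21.88250, -110.07192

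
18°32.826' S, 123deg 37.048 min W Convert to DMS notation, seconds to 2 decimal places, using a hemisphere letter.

18°32′49.56″ S, 123°37′2.88″ W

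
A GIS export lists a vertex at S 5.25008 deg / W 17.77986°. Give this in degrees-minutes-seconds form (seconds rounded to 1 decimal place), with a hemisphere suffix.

5°15′0.3″ S, 17°46′47.5″ W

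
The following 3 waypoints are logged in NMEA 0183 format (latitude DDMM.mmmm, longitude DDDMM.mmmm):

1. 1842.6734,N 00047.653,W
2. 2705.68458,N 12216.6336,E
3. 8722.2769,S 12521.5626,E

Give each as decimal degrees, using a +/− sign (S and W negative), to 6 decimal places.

1. 18.711223, -0.794217
2. 27.094743, 122.277227
3. -87.371282, 125.359377

Point 1:
  Lat: degrees = first 2 digits = 18, minutes = 42.6734; 18 + 42.6734/60 = 18.7112233
  N → positive
  Lon: split at 3 digits → 000° and 47.653′; 0 + 47.653/60 = 0.7942167
  W → negative
Point 2:
  Lat: split at 2 digits → 27° and 5.68458′; 27 + 5.68458/60 = 27.0947430
  N ⇒ keep positive
  Longitude: split at 3 digits → 122° and 16.6336′; 122 + 16.6336/60 = 122.2772267
  E → positive
Point 3:
  Lat: split at 2 digits → 87° and 22.2769′; 87 + 22.2769/60 = 87.3712817
  hemisphere S, so the sign is −
  Lon: degrees = first 3 digits = 125, minutes = 21.5626; 125 + 21.5626/60 = 125.3593767
  E → positive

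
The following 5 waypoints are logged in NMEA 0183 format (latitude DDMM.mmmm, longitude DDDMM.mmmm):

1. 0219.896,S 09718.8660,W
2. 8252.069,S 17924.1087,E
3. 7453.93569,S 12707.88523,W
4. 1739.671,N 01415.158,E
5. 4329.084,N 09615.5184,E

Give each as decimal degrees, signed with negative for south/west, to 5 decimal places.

Point 1:
  φ: split at 2 digits → 02° and 19.896′; 2 + 19.896/60 = 2.331600
  S → negative
  λ: degrees = first 3 digits = 97, minutes = 18.866; 97 + 18.866/60 = 97.314433
  W ⇒ negate
Point 2:
  Lat: degrees = first 2 digits = 82, minutes = 52.069; 82 + 52.069/60 = 82.867817
  S ⇒ negate
  λ: degrees = first 3 digits = 179, minutes = 24.1087; 179 + 24.1087/60 = 179.401812
  E ⇒ keep positive
Point 3:
  Latitude: split at 2 digits → 74° and 53.93569′; 74 + 53.93569/60 = 74.898928
  S ⇒ negate
  Lon: degrees = first 3 digits = 127, minutes = 7.88523; 127 + 7.88523/60 = 127.131421
  W → negative
Point 4:
  Lat: degrees = first 2 digits = 17, minutes = 39.671; 17 + 39.671/60 = 17.661183
  N → positive
  Longitude: split at 3 digits → 014° and 15.158′; 14 + 15.158/60 = 14.252633
  E ⇒ keep positive
Point 5:
  Latitude: split at 2 digits → 43° and 29.084′; 43 + 29.084/60 = 43.484733
  N → positive
  Lon: degrees = first 3 digits = 96, minutes = 15.5184; 96 + 15.5184/60 = 96.258640
  E → positive

1. -2.33160, -97.31443
2. -82.86782, 179.40181
3. -74.89893, -127.13142
4. 17.66118, 14.25263
5. 43.48473, 96.25864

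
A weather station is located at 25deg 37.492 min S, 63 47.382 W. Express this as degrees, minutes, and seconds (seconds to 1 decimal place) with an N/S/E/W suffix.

φ: 37.49200′ → 37′ and 0.49200 × 60 = 29.520″
Lon: fractional minutes 0.38200 × 60 = 22.920″

25°37′29.5″ S, 63°47′22.9″ W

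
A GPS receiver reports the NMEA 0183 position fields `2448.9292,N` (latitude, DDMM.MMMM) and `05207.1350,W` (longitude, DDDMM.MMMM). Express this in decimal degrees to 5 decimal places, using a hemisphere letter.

Latitude: degrees = first 2 digits = 24, minutes = 48.9292; 24 + 48.9292/60 = 24.815487
Longitude: degrees = first 3 digits = 52, minutes = 7.135; 52 + 7.135/60 = 52.118917

24.81549° N, 52.11892° W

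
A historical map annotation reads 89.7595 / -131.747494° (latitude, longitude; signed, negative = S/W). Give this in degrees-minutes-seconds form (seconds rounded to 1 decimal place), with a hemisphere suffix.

φ: whole degrees 89; 45.57000′ → 45′ and 34.200″
Longitude is negative → W; |value| = 131.747494
Lon: 0.747494 × 60 = 44.84964′ → 44′, remainder × 60 = 50.978″

89°45′34.2″ N, 131°44′51.0″ W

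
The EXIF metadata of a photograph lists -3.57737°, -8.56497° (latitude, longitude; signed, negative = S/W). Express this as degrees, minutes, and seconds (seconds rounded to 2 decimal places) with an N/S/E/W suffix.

3°34′38.53″ S, 8°33′53.89″ W

Latitude is negative → S; |value| = 3.577370
φ: whole degrees 3; 34.64220′ → 34′ and 38.5320″
Longitude is negative → W; |value| = 8.564970
Longitude: whole degrees 8; 33.89820′ → 33′ and 53.8920″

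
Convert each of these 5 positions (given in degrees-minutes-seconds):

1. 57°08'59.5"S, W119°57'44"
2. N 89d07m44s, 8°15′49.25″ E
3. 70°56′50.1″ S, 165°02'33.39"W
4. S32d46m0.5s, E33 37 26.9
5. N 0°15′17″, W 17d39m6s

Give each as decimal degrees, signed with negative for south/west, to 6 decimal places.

1. -57.149861, -119.962222
2. 89.128889, 8.263681
3. -70.947250, -165.042608
4. -32.766806, 33.624139
5. 0.254722, -17.651667

Point 1:
  φ: 57° + 8/60 + 59.5/3600 = 57 + 0.133333 + 0.016528 = 57.1498611
  hemisphere S, so the sign is −
  Longitude: 119° + 57/60 + 44/3600 = 119 + 0.950000 + 0.012222 = 119.9622222
  hemisphere W, so the sign is −
Point 2:
  Latitude: 89 + 7/60 + 44/3600 = 89.1288889
  N → positive
  Longitude: 8° + 15/60 + 49.25/3600 = 8 + 0.250000 + 0.013681 = 8.2636806
  E → positive
Point 3:
  Lat: 70 + 56/60 + 50.1/3600 = 70.9472500
  hemisphere S, so the sign is −
  λ: 2′ + 33.39″ = 2.55650′; 165 + 2.55650/60 = 165.0426083
  hemisphere W, so the sign is −
Point 4:
  Latitude: 46′ + 0.5″ = 46.00833′; 32 + 46.00833/60 = 32.7668056
  S → negative
  Longitude: 33° + 37/60 + 26.9/3600 = 33 + 0.616667 + 0.007472 = 33.6241389
  E → positive
Point 5:
  Lat: 0 + 15/60 + 17/3600 = 0.2547222
  N → positive
  Lon: 17° + 39/60 + 6/3600 = 17 + 0.650000 + 0.001667 = 17.6516667
  hemisphere W, so the sign is −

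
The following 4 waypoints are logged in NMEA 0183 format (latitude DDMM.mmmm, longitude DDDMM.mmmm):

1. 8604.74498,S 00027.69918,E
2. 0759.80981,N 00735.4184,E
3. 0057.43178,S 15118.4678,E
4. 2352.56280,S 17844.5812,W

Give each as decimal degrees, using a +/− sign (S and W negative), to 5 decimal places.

1. -86.07908, 0.46165
2. 7.99683, 7.59031
3. -0.95720, 151.30780
4. -23.87605, -178.74302

Point 1:
  Latitude: split at 2 digits → 86° and 4.74498′; 86 + 4.74498/60 = 86.079083
  S ⇒ negate
  Lon: degrees = first 3 digits = 0, minutes = 27.69918; 0 + 27.69918/60 = 0.461653
  E → positive
Point 2:
  φ: split at 2 digits → 07° and 59.80981′; 7 + 59.80981/60 = 7.996830
  N ⇒ keep positive
  Longitude: split at 3 digits → 007° and 35.4184′; 7 + 35.4184/60 = 7.590307
  E ⇒ keep positive
Point 3:
  φ: degrees = first 2 digits = 0, minutes = 57.43178; 0 + 57.43178/60 = 0.957196
  hemisphere S, so the sign is −
  Longitude: split at 3 digits → 151° and 18.4678′; 151 + 18.4678/60 = 151.307797
  E → positive
Point 4:
  Latitude: split at 2 digits → 23° and 52.5628′; 23 + 52.5628/60 = 23.876047
  S ⇒ negate
  Lon: degrees = first 3 digits = 178, minutes = 44.5812; 178 + 44.5812/60 = 178.743020
  W ⇒ negate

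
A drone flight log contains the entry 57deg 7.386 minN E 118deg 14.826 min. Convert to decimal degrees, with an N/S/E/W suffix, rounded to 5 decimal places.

57.12310° N, 118.24710° E

Lat: 57 + 7.386/60 = 57.123100
λ: 14.826′ = 0.247100°; total 118.247100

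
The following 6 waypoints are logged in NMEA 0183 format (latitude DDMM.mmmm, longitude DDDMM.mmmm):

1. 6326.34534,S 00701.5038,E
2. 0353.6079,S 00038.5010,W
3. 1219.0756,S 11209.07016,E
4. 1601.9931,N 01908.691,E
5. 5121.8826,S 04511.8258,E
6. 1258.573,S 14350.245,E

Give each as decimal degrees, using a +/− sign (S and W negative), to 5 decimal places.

1. -63.43909, 7.02506
2. -3.89347, -0.64168
3. -12.31793, 112.15117
4. 16.03322, 19.14485
5. -51.36471, 45.19710
6. -12.97622, 143.83742

Point 1:
  Latitude: degrees = first 2 digits = 63, minutes = 26.34534; 63 + 26.34534/60 = 63.439089
  hemisphere S, so the sign is −
  Lon: split at 3 digits → 007° and 1.5038′; 7 + 1.5038/60 = 7.025063
  E ⇒ keep positive
Point 2:
  φ: split at 2 digits → 03° and 53.6079′; 3 + 53.6079/60 = 3.893465
  S ⇒ negate
  λ: degrees = first 3 digits = 0, minutes = 38.501; 0 + 38.501/60 = 0.641683
  W → negative
Point 3:
  Lat: degrees = first 2 digits = 12, minutes = 19.0756; 12 + 19.0756/60 = 12.317927
  S → negative
  λ: split at 3 digits → 112° and 9.07016′; 112 + 9.07016/60 = 112.151169
  E ⇒ keep positive
Point 4:
  Latitude: degrees = first 2 digits = 16, minutes = 1.9931; 16 + 1.9931/60 = 16.033218
  N ⇒ keep positive
  Longitude: split at 3 digits → 019° and 8.691′; 19 + 8.691/60 = 19.144850
  E ⇒ keep positive
Point 5:
  Latitude: split at 2 digits → 51° and 21.8826′; 51 + 21.8826/60 = 51.364710
  S ⇒ negate
  λ: degrees = first 3 digits = 45, minutes = 11.8258; 45 + 11.8258/60 = 45.197097
  E → positive
Point 6:
  Lat: degrees = first 2 digits = 12, minutes = 58.573; 12 + 58.573/60 = 12.976217
  hemisphere S, so the sign is −
  λ: split at 3 digits → 143° and 50.245′; 143 + 50.245/60 = 143.837417
  E → positive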